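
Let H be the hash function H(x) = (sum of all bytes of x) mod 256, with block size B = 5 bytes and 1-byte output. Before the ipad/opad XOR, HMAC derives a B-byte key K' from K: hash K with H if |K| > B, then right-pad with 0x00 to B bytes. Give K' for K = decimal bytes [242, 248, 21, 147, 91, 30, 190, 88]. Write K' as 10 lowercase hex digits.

2100000000

|K| = 8 > B = 5, so first hash the key.
H(K): sum = 242+248+21+147+91+30+190+88 = 1057; mod 256 = 33 → 21.
Zero-pad H(K) = 21 to 5 bytes: K' = 21 00 00 00 00.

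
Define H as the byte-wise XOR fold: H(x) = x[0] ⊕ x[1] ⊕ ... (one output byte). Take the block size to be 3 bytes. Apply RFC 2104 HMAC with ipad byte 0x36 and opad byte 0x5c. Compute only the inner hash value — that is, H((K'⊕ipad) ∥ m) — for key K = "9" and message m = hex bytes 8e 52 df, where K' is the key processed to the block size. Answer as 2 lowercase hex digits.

0c

Key "9" = 39 is 1 byte ≤ B = 3; zero-pad to 3 bytes: K' = 39 00 00.
K' ⊕ ipad = 0f 36 36.
Inner input = 0f 36 36 ∥ 8e 52 df.
Inner hash: XOR 0f⊕36⊕36⊕8e⊕52⊕df = 0c.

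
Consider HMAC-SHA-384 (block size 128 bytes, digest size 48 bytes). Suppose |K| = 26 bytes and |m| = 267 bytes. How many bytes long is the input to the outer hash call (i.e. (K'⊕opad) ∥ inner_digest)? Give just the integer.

Key is 26 ≤ 128 bytes, zero-padded: |K'| = 128.
Outer input = (K'⊕opad) ∥ H(inner) → 128 + 48 = 176 bytes.

176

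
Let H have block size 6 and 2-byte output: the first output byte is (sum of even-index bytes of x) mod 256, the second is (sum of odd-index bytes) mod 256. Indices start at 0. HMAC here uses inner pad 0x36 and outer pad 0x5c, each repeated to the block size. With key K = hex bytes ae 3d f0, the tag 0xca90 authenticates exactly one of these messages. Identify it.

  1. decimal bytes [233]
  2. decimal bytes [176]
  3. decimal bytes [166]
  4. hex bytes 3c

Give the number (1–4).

4

Key hex bytes ae 3d f0 is 3 bytes ≤ B = 6; zero-pad to 6 bytes: K' = ae 3d f0 00 00 00.
K' ⊕ ipad = 98 0b c6 36 36 36; K' ⊕ opad = f2 61 ac 5c 5c 5c.
m1: inner = H(98 0b c6 36 36 36 e9) = 7d 77; tag = H(f2 61 ac 5c 5c 5c 7d 77) = 7790
m2: inner = H(98 0b c6 36 36 36 b0) = 44 77; tag = H(f2 61 ac 5c 5c 5c 44 77) = 3e90
m3: inner = H(98 0b c6 36 36 36 a6) = 3a 77; tag = H(f2 61 ac 5c 5c 5c 3a 77) = 3490
m4: inner = H(98 0b c6 36 36 36 3c) = d0 77; tag = H(f2 61 ac 5c 5c 5c d0 77) = ca90 ← matches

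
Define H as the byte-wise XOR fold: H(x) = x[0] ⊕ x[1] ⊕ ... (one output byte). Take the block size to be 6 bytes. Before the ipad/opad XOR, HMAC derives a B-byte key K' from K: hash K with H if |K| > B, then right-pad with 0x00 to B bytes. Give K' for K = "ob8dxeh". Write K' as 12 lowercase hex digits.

|K| = 7 > B = 6, so first hash the key.
H(K): XOR 6f⊕62⊕38⊕64⊕78⊕65⊕68 = 24.
Zero-pad H(K) = 24 to 6 bytes: K' = 24 00 00 00 00 00.

240000000000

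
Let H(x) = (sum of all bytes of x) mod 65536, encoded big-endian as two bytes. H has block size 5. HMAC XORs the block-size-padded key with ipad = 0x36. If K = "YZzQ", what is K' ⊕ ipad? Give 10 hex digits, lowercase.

Key "YZzQ" = 59 5a 7a 51 is 4 bytes ≤ B = 5; zero-pad to 5 bytes: K' = 59 5a 7a 51 00.
XOR each byte with 0x36: 59⊕36=6f, 5a⊕36=6c, 7a⊕36=4c, 51⊕36=67, 00⊕36=36.

6f6c4c6736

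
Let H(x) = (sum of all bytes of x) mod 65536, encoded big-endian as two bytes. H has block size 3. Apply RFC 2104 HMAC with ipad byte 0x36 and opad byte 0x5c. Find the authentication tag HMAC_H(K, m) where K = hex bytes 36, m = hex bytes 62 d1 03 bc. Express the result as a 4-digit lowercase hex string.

Key hex bytes 36 is 1 byte ≤ B = 3; zero-pad to 3 bytes: K' = 36 00 00.
K' ⊕ ipad = 00 36 36.  K' ⊕ opad = 6a 5c 5c.
Inner input = (K'⊕ipad) ∥ m = 00 36 36 ∥ 62 d1 03 bc.
Inner hash: sum = 0+54+54+98+209+3+188 = 606 → 02 5e.
Outer input = (K'⊕opad) ∥ inner = 6a 5c 5c ∥ 02 5e.
Outer hash (tag): sum = 106+92+92+2+94 = 386 → 01 82.

0182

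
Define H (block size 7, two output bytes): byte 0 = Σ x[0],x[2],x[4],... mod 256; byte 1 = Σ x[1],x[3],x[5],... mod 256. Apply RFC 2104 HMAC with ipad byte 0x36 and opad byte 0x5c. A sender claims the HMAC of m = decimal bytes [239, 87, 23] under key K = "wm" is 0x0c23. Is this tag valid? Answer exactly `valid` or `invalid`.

Key "wm" = 77 6d is 2 bytes ≤ B = 7; zero-pad to 7 bytes: K' = 77 6d 00 00 00 00 00.
K' ⊕ ipad = 41 5b 36 36 36 36 36; K' ⊕ opad = 2b 31 5c 5c 5c 5c 5c.
Inner hash: even-index sum = 314 mod 256 = 58; odd-index sum = 461 mod 256 = 205 → 3a cd.
Outer hash (recomputed tag): even-index sum = 524 mod 256 = 12; odd-index sum = 291 mod 256 = 35 → 0c 23.
Recomputed tag = 0c23; claimed = 0c23 → match.

valid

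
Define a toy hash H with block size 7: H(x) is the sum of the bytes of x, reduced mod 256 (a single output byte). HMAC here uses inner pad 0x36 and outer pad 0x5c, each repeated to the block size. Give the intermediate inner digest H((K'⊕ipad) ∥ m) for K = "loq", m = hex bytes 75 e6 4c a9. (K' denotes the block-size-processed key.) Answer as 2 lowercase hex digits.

22

Key "loq" = 6c 6f 71 is 3 bytes ≤ B = 7; zero-pad to 7 bytes: K' = 6c 6f 71 00 00 00 00.
K' ⊕ ipad = 5a 59 47 36 36 36 36.
Inner input = 5a 59 47 36 36 36 36 ∥ 75 e6 4c a9.
Inner hash: sum = 90+89+71+54+54+54+54+117+230+76+169 = 1058; mod 256 = 34 → 22.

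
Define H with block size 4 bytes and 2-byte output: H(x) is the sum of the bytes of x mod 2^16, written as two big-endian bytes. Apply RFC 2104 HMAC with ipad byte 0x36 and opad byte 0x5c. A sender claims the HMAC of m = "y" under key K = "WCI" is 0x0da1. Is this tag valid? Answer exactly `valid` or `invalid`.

Key "WCI" = 57 43 49 is 3 bytes ≤ B = 4; zero-pad to 4 bytes: K' = 57 43 49 00.
K' ⊕ ipad = 61 75 7f 36; K' ⊕ opad = 0b 1f 15 5c.
Inner hash: sum = 97+117+127+54+121 = 516 → 02 04.
Outer hash (recomputed tag): sum = 11+31+21+92+2+4 = 161 → 00 a1.
Recomputed tag = 00a1; claimed = 0da1 → mismatch.

invalid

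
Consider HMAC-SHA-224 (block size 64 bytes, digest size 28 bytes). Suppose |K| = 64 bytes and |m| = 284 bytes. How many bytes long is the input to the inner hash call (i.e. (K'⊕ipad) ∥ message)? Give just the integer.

348

Key is 64 ≤ 64 bytes, zero-padded: |K'| = 64.
Inner input = (K'⊕ipad) ∥ m → 64 + 284 = 348 bytes.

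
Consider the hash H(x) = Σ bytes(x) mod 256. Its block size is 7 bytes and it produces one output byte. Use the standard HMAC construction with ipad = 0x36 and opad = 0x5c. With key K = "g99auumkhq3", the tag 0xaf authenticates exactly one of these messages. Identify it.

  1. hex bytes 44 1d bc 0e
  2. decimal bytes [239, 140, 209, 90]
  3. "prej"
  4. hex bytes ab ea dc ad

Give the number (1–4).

Key "g99auumkhq3" = 67 39 39 61 75 75 6d 6b 68 71 33 is 11 bytes > B = 7, so hash it first: H(key) = 08, then zero-pad to 7 bytes: K' = 08 00 00 00 00 00 00.
K' ⊕ ipad = 3e 36 36 36 36 36 36; K' ⊕ opad = 54 5c 5c 5c 5c 5c 5c.
m1: inner = H(3e 36 36 36 36 36 36 44 1d bc 0e) = ad; tag = H(54 5c 5c 5c 5c 5c 5c ad) = 29
m2: inner = H(3e 36 36 36 36 36 36 ef 8c d1 5a) = 28; tag = H(54 5c 5c 5c 5c 5c 5c 28) = a4
m3: inner = H(3e 36 36 36 36 36 36 70 72 65 6a) = 33; tag = H(54 5c 5c 5c 5c 5c 5c 33) = af ← matches
m4: inner = H(3e 36 36 36 36 36 36 ab ea dc ad) = a0; tag = H(54 5c 5c 5c 5c 5c 5c a0) = 1c

3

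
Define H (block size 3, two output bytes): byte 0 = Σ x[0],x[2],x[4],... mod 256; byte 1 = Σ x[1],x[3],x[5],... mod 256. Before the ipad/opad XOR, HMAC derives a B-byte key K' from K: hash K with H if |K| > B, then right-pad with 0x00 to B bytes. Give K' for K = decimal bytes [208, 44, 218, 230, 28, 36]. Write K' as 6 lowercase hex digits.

c63600

|K| = 6 > B = 3, so first hash the key.
H(K): even-index sum = 454 mod 256 = 198; odd-index sum = 310 mod 256 = 54 → c6 36.
Zero-pad H(K) = c6 36 to 3 bytes: K' = c6 36 00.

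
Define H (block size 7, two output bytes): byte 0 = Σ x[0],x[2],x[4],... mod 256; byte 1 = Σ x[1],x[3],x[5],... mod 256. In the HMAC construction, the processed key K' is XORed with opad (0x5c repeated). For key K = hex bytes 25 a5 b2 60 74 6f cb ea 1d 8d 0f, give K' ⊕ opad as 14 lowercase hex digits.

Key hex bytes 25 a5 b2 60 74 6f cb ea 1d 8d 0f is 11 bytes > B = 7, so hash it first: H(key) = 42 eb, then zero-pad to 7 bytes: K' = 42 eb 00 00 00 00 00.
XOR each byte with 0x5c: 42⊕5c=1e, eb⊕5c=b7, 00⊕5c=5c, 00⊕5c=5c, 00⊕5c=5c, 00⊕5c=5c, 00⊕5c=5c.

1eb75c5c5c5c5c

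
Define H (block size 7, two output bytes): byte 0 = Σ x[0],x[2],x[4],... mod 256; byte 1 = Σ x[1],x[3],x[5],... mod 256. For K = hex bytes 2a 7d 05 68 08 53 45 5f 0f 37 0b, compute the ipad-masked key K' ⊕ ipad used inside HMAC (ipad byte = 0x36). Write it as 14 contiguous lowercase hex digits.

a0f83636363636

Key hex bytes 2a 7d 05 68 08 53 45 5f 0f 37 0b is 11 bytes > B = 7, so hash it first: H(key) = 96 ce, then zero-pad to 7 bytes: K' = 96 ce 00 00 00 00 00.
XOR each byte with 0x36: 96⊕36=a0, ce⊕36=f8, 00⊕36=36, 00⊕36=36, 00⊕36=36, 00⊕36=36, 00⊕36=36.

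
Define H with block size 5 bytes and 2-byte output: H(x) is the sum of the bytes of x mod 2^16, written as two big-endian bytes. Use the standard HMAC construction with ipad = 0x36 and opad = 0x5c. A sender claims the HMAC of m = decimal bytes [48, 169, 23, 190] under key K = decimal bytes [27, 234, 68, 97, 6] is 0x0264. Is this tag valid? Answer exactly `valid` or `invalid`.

Key decimal bytes [27, 234, 68, 97, 6] = 1b ea 44 61 06 is exactly B = 5 bytes: K' = 1b ea 44 61 06.
K' ⊕ ipad = 2d dc 72 57 30; K' ⊕ opad = 47 b6 18 3d 5a.
Inner hash: sum = 45+220+114+87+48+48+169+23+190 = 944 → 03 b0.
Outer hash (recomputed tag): sum = 71+182+24+61+90+3+176 = 607 → 02 5f.
Recomputed tag = 025f; claimed = 0264 → mismatch.

invalid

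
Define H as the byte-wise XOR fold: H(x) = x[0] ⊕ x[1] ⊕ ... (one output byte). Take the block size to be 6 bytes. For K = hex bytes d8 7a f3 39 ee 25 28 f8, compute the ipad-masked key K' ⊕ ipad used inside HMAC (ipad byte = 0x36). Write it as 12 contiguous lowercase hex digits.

Key hex bytes d8 7a f3 39 ee 25 28 f8 is 8 bytes > B = 6, so hash it first: H(key) = 73, then zero-pad to 6 bytes: K' = 73 00 00 00 00 00.
XOR each byte with 0x36: 73⊕36=45, 00⊕36=36, 00⊕36=36, 00⊕36=36, 00⊕36=36, 00⊕36=36.

453636363636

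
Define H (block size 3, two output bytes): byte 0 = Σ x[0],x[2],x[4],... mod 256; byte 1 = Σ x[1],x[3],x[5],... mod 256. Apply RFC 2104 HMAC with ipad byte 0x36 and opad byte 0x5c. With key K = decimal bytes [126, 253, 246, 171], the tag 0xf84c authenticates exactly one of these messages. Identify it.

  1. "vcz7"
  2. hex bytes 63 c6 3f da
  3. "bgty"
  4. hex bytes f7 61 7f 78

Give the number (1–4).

3

Key decimal bytes [126, 253, 246, 171] = 7e fd f6 ab is 4 bytes > B = 3, so hash it first: H(key) = 74 a8, then zero-pad to 3 bytes: K' = 74 a8 00.
K' ⊕ ipad = 42 9e 36; K' ⊕ opad = 28 f4 5c.
m1: inner = H(42 9e 36 76 63 7a 37) = 12 8e; tag = H(28 f4 5c 12 8e) = 1206
m2: inner = H(42 9e 36 63 c6 3f da) = 18 40; tag = H(28 f4 5c 18 40) = c40c
m3: inner = H(42 9e 36 62 67 74 79) = 58 74; tag = H(28 f4 5c 58 74) = f84c ← matches
m4: inner = H(42 9e 36 f7 61 7f 78) = 51 14; tag = H(28 f4 5c 51 14) = 9845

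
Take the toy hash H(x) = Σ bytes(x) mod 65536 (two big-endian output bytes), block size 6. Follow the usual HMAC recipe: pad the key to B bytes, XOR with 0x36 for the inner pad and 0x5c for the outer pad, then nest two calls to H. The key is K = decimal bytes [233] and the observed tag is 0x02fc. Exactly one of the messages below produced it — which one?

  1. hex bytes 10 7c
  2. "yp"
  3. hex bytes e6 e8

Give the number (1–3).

Key decimal bytes [233] = e9 is 1 byte ≤ B = 6; zero-pad to 6 bytes: K' = e9 00 00 00 00 00.
K' ⊕ ipad = df 36 36 36 36 36; K' ⊕ opad = b5 5c 5c 5c 5c 5c.
m1: inner = H(df 36 36 36 36 36 10 7c) = 02 79; tag = H(b5 5c 5c 5c 5c 5c 02 79) = 02fc ← matches
m2: inner = H(df 36 36 36 36 36 79 70) = 02 d6; tag = H(b5 5c 5c 5c 5c 5c 02 d6) = 0359
m3: inner = H(df 36 36 36 36 36 e6 e8) = 03 bb; tag = H(b5 5c 5c 5c 5c 5c 03 bb) = 033f

1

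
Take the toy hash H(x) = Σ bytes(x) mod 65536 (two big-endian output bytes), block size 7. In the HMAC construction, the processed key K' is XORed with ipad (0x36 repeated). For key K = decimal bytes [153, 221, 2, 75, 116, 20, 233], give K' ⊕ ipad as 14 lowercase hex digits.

afeb347d4222df

Key decimal bytes [153, 221, 2, 75, 116, 20, 233] = 99 dd 02 4b 74 14 e9 is exactly B = 7 bytes: K' = 99 dd 02 4b 74 14 e9.
XOR each byte with 0x36: 99⊕36=af, dd⊕36=eb, 02⊕36=34, 4b⊕36=7d, 74⊕36=42, 14⊕36=22, e9⊕36=df.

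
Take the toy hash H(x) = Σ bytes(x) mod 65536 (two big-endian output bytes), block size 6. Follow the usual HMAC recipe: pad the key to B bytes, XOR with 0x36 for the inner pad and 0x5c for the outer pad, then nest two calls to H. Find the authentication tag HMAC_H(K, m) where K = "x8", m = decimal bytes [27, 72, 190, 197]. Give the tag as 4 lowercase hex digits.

Key "x8" = 78 38 is 2 bytes ≤ B = 6; zero-pad to 6 bytes: K' = 78 38 00 00 00 00.
K' ⊕ ipad = 4e 0e 36 36 36 36.  K' ⊕ opad = 24 64 5c 5c 5c 5c.
Inner input = (K'⊕ipad) ∥ m = 4e 0e 36 36 36 36 ∥ 1b 48 be c5.
Inner hash: sum = 78+14+54+54+54+54+27+72+190+197 = 794 → 03 1a.
Outer input = (K'⊕opad) ∥ inner = 24 64 5c 5c 5c 5c ∥ 03 1a.
Outer hash (tag): sum = 36+100+92+92+92+92+3+26 = 533 → 02 15.

0215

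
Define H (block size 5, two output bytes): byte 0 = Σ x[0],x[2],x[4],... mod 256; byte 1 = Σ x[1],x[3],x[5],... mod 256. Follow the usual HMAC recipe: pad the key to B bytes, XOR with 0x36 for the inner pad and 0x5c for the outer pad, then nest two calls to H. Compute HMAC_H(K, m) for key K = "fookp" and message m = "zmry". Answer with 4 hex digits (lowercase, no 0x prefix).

Key "fookp" = 66 6f 6f 6b 70 is exactly B = 5 bytes: K' = 66 6f 6f 6b 70.
K' ⊕ ipad = 50 59 59 5d 46.  K' ⊕ opad = 3a 33 33 37 2c.
Inner input = (K'⊕ipad) ∥ m = 50 59 59 5d 46 ∥ 7a 6d 72 79.
Inner hash: even-index sum = 469 mod 256 = 213; odd-index sum = 418 mod 256 = 162 → d5 a2.
Outer input = (K'⊕opad) ∥ inner = 3a 33 33 37 2c ∥ d5 a2.
Outer hash (tag): even-index sum = 315 mod 256 = 59; odd-index sum = 319 mod 256 = 63 → 3b 3f.

3b3f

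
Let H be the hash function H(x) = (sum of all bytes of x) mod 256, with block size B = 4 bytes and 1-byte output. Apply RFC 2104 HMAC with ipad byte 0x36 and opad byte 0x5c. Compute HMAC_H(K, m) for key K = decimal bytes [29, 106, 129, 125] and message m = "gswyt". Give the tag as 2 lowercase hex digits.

3c

Key decimal bytes [29, 106, 129, 125] = 1d 6a 81 7d is exactly B = 4 bytes: K' = 1d 6a 81 7d.
K' ⊕ ipad = 2b 5c b7 4b.  K' ⊕ opad = 41 36 dd 21.
Inner input = (K'⊕ipad) ∥ m = 2b 5c b7 4b ∥ 67 73 77 79 74.
Inner hash: sum = 43+92+183+75+103+115+119+121+116 = 967; mod 256 = 199 → c7.
Outer input = (K'⊕opad) ∥ inner = 41 36 dd 21 ∥ c7.
Outer hash (tag): sum = 65+54+221+33+199 = 572; mod 256 = 60 → 3c.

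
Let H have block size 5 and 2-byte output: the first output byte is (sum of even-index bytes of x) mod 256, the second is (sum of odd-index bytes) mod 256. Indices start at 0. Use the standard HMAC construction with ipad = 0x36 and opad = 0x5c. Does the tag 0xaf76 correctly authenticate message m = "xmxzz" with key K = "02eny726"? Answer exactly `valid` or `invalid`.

valid

Key "02eny726" = 30 32 65 6e 79 37 32 36 is 8 bytes > B = 5, so hash it first: H(key) = 40 0d, then zero-pad to 5 bytes: K' = 40 0d 00 00 00.
K' ⊕ ipad = 76 3b 36 36 36; K' ⊕ opad = 1c 51 5c 5c 5c.
Inner hash: even-index sum = 457 mod 256 = 201; odd-index sum = 475 mod 256 = 219 → c9 db.
Outer hash (recomputed tag): even-index sum = 431 mod 256 = 175; odd-index sum = 374 mod 256 = 118 → af 76.
Recomputed tag = af76; claimed = af76 → match.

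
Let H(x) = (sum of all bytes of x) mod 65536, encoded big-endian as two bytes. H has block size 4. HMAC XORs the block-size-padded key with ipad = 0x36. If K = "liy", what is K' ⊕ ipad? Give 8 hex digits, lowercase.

5a5f4f36

Key "liy" = 6c 69 79 is 3 bytes ≤ B = 4; zero-pad to 4 bytes: K' = 6c 69 79 00.
XOR each byte with 0x36: 6c⊕36=5a, 69⊕36=5f, 79⊕36=4f, 00⊕36=36.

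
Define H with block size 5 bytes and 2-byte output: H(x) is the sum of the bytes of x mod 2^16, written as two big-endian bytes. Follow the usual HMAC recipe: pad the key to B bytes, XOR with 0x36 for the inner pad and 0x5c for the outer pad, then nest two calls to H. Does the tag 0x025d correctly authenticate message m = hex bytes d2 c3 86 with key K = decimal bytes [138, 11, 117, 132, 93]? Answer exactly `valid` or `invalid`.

Key decimal bytes [138, 11, 117, 132, 93] = 8a 0b 75 84 5d is exactly B = 5 bytes: K' = 8a 0b 75 84 5d.
K' ⊕ ipad = bc 3d 43 b2 6b; K' ⊕ opad = d6 57 29 d8 01.
Inner hash: sum = 188+61+67+178+107+210+195+134 = 1140 → 04 74.
Outer hash (recomputed tag): sum = 214+87+41+216+1+4+116 = 679 → 02 a7.
Recomputed tag = 02a7; claimed = 025d → mismatch.

invalid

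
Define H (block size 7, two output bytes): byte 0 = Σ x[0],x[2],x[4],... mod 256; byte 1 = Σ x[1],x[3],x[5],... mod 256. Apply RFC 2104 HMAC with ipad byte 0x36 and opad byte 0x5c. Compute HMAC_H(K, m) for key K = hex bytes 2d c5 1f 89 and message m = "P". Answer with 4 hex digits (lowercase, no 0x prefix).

Key hex bytes 2d c5 1f 89 is 4 bytes ≤ B = 7; zero-pad to 7 bytes: K' = 2d c5 1f 89 00 00 00.
K' ⊕ ipad = 1b f3 29 bf 36 36 36.  K' ⊕ opad = 71 99 43 d5 5c 5c 5c.
Inner input = (K'⊕ipad) ∥ m = 1b f3 29 bf 36 36 36 ∥ 50.
Inner hash: even-index sum = 176 mod 256 = 176; odd-index sum = 568 mod 256 = 56 → b0 38.
Outer input = (K'⊕opad) ∥ inner = 71 99 43 d5 5c 5c 5c ∥ b0 38.
Outer hash (tag): even-index sum = 420 mod 256 = 164; odd-index sum = 634 mod 256 = 122 → a4 7a.

a47a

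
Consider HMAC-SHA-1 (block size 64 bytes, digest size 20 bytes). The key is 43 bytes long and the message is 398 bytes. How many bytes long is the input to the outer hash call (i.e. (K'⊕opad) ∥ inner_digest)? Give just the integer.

84

Key is 43 ≤ 64 bytes, zero-padded: |K'| = 64.
Outer input = (K'⊕opad) ∥ H(inner) → 64 + 20 = 84 bytes.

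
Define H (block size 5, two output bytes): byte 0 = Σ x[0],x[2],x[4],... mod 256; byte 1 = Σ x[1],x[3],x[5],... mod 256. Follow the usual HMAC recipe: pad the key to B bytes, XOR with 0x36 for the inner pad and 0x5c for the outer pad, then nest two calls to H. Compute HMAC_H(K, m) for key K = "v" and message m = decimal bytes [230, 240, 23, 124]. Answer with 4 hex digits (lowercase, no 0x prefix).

Key "v" = 76 is 1 byte ≤ B = 5; zero-pad to 5 bytes: K' = 76 00 00 00 00.
K' ⊕ ipad = 40 36 36 36 36.  K' ⊕ opad = 2a 5c 5c 5c 5c.
Inner input = (K'⊕ipad) ∥ m = 40 36 36 36 36 ∥ e6 f0 17 7c.
Inner hash: even-index sum = 536 mod 256 = 24; odd-index sum = 361 mod 256 = 105 → 18 69.
Outer input = (K'⊕opad) ∥ inner = 2a 5c 5c 5c 5c ∥ 18 69.
Outer hash (tag): even-index sum = 331 mod 256 = 75; odd-index sum = 208 mod 256 = 208 → 4b d0.

4bd0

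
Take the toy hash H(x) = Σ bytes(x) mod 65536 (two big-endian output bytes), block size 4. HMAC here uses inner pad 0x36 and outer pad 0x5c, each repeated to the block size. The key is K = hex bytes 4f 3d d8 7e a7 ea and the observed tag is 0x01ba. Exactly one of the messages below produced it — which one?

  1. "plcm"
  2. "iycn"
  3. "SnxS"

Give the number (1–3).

Key hex bytes 4f 3d d8 7e a7 ea is 6 bytes > B = 4, so hash it first: H(key) = 03 73, then zero-pad to 4 bytes: K' = 03 73 00 00.
K' ⊕ ipad = 35 45 36 36; K' ⊕ opad = 5f 2f 5c 5c.
m1: inner = H(35 45 36 36 70 6c 63 6d) = 02 92; tag = H(5f 2f 5c 5c 02 92) = 01da
m2: inner = H(35 45 36 36 69 79 63 6e) = 02 99; tag = H(5f 2f 5c 5c 02 99) = 01e1
m3: inner = H(35 45 36 36 53 6e 78 53) = 02 72; tag = H(5f 2f 5c 5c 02 72) = 01ba ← matches

3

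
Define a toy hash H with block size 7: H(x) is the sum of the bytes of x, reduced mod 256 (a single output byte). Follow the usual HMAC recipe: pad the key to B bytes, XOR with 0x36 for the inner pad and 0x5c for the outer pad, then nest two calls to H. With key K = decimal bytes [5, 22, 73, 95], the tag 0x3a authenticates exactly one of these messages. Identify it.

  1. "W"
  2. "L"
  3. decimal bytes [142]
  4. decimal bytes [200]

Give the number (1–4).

Key decimal bytes [5, 22, 73, 95] = 05 16 49 5f is 4 bytes ≤ B = 7; zero-pad to 7 bytes: K' = 05 16 49 5f 00 00 00.
K' ⊕ ipad = 33 20 7f 69 36 36 36; K' ⊕ opad = 59 4a 15 03 5c 5c 5c.
m1: inner = H(33 20 7f 69 36 36 36 57) = 34; tag = H(59 4a 15 03 5c 5c 5c 34) = 03
m2: inner = H(33 20 7f 69 36 36 36 4c) = 29; tag = H(59 4a 15 03 5c 5c 5c 29) = f8
m3: inner = H(33 20 7f 69 36 36 36 8e) = 6b; tag = H(59 4a 15 03 5c 5c 5c 6b) = 3a ← matches
m4: inner = H(33 20 7f 69 36 36 36 c8) = a5; tag = H(59 4a 15 03 5c 5c 5c a5) = 74

3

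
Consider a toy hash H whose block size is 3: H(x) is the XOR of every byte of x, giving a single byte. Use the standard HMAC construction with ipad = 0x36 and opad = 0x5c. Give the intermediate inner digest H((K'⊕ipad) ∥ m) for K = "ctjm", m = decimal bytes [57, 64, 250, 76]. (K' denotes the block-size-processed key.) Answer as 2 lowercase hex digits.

Key "ctjm" = 63 74 6a 6d is 4 bytes > B = 3, so hash it first: H(key) = 10, then zero-pad to 3 bytes: K' = 10 00 00.
K' ⊕ ipad = 26 36 36.
Inner input = 26 36 36 ∥ 39 40 fa 4c.
Inner hash: XOR 26⊕36⊕36⊕39⊕40⊕fa⊕4c = e9.

e9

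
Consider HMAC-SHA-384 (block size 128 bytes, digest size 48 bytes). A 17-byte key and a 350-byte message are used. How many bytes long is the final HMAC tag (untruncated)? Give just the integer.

The tag is one SHA-384 digest: 48 bytes.

48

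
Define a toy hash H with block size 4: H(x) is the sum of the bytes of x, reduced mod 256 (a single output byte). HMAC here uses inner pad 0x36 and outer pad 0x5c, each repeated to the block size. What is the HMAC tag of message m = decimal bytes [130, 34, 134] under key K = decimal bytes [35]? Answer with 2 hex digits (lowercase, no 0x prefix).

Key decimal bytes [35] = 23 is 1 byte ≤ B = 4; zero-pad to 4 bytes: K' = 23 00 00 00.
K' ⊕ ipad = 15 36 36 36.  K' ⊕ opad = 7f 5c 5c 5c.
Inner input = (K'⊕ipad) ∥ m = 15 36 36 36 ∥ 82 22 86.
Inner hash: sum = 21+54+54+54+130+34+134 = 481; mod 256 = 225 → e1.
Outer input = (K'⊕opad) ∥ inner = 7f 5c 5c 5c ∥ e1.
Outer hash (tag): sum = 127+92+92+92+225 = 628; mod 256 = 116 → 74.

74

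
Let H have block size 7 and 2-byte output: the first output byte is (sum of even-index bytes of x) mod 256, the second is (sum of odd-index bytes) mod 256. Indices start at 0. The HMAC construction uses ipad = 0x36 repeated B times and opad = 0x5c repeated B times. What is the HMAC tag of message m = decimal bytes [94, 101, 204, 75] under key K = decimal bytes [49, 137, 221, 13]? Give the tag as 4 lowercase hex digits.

Key decimal bytes [49, 137, 221, 13] = 31 89 dd 0d is 4 bytes ≤ B = 7; zero-pad to 7 bytes: K' = 31 89 dd 0d 00 00 00.
K' ⊕ ipad = 07 bf eb 3b 36 36 36.  K' ⊕ opad = 6d d5 81 51 5c 5c 5c.
Inner input = (K'⊕ipad) ∥ m = 07 bf eb 3b 36 36 36 ∥ 5e 65 cc 4b.
Inner hash: even-index sum = 526 mod 256 = 14; odd-index sum = 602 mod 256 = 90 → 0e 5a.
Outer input = (K'⊕opad) ∥ inner = 6d d5 81 51 5c 5c 5c ∥ 0e 5a.
Outer hash (tag): even-index sum = 512 mod 256 = 0; odd-index sum = 400 mod 256 = 144 → 00 90.

0090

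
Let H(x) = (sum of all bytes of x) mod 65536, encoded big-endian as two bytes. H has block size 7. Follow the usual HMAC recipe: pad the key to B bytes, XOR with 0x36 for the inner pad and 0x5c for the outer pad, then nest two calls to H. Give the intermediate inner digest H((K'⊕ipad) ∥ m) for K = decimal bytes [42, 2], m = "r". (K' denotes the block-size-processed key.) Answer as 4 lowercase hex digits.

01d0

Key decimal bytes [42, 2] = 2a 02 is 2 bytes ≤ B = 7; zero-pad to 7 bytes: K' = 2a 02 00 00 00 00 00.
K' ⊕ ipad = 1c 34 36 36 36 36 36.
Inner input = 1c 34 36 36 36 36 36 ∥ 72.
Inner hash: sum = 28+52+54+54+54+54+54+114 = 464 → 01 d0.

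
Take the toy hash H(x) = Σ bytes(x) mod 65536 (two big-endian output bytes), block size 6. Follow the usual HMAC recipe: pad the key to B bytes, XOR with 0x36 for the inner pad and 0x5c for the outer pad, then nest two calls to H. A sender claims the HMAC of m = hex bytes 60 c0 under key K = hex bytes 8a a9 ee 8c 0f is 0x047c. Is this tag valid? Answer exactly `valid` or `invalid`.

valid

Key hex bytes 8a a9 ee 8c 0f is 5 bytes ≤ B = 6; zero-pad to 6 bytes: K' = 8a a9 ee 8c 0f 00.
K' ⊕ ipad = bc 9f d8 ba 39 36; K' ⊕ opad = d6 f5 b2 d0 53 5c.
Inner hash: sum = 188+159+216+186+57+54+96+192 = 1148 → 04 7c.
Outer hash (recomputed tag): sum = 214+245+178+208+83+92+4+124 = 1148 → 04 7c.
Recomputed tag = 047c; claimed = 047c → match.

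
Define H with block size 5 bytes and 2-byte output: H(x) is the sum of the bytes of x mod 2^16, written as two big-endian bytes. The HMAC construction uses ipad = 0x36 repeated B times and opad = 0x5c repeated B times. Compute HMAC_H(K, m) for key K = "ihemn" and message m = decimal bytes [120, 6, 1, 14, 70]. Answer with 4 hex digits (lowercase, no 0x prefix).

019d

Key "ihemn" = 69 68 65 6d 6e is exactly B = 5 bytes: K' = 69 68 65 6d 6e.
K' ⊕ ipad = 5f 5e 53 5b 58.  K' ⊕ opad = 35 34 39 31 32.
Inner input = (K'⊕ipad) ∥ m = 5f 5e 53 5b 58 ∥ 78 06 01 0e 46.
Inner hash: sum = 95+94+83+91+88+120+6+1+14+70 = 662 → 02 96.
Outer input = (K'⊕opad) ∥ inner = 35 34 39 31 32 ∥ 02 96.
Outer hash (tag): sum = 53+52+57+49+50+2+150 = 413 → 01 9d.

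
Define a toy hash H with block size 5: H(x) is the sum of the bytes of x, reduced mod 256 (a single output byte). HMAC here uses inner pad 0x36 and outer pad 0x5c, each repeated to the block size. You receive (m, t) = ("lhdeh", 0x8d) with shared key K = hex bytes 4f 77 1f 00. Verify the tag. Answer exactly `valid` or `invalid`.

Key hex bytes 4f 77 1f 00 is 4 bytes ≤ B = 5; zero-pad to 5 bytes: K' = 4f 77 1f 00 00.
K' ⊕ ipad = 79 41 29 36 36; K' ⊕ opad = 13 2b 43 5c 5c.
Inner hash: sum = 121+65+41+54+54+108+104+100+101+104 = 852; mod 256 = 84 → 54.
Outer hash (recomputed tag): sum = 19+43+67+92+92+84 = 397; mod 256 = 141 → 8d.
Recomputed tag = 8d; claimed = 8d → match.

valid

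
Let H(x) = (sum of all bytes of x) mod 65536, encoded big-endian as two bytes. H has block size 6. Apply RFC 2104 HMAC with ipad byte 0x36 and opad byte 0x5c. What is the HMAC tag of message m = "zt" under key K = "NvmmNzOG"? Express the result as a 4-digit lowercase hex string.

0334

Key "NvmmNzOG" = 4e 76 6d 6d 4e 7a 4f 47 is 8 bytes > B = 6, so hash it first: H(key) = 02 fc, then zero-pad to 6 bytes: K' = 02 fc 00 00 00 00.
K' ⊕ ipad = 34 ca 36 36 36 36.  K' ⊕ opad = 5e a0 5c 5c 5c 5c.
Inner input = (K'⊕ipad) ∥ m = 34 ca 36 36 36 36 ∥ 7a 74.
Inner hash: sum = 52+202+54+54+54+54+122+116 = 708 → 02 c4.
Outer input = (K'⊕opad) ∥ inner = 5e a0 5c 5c 5c 5c ∥ 02 c4.
Outer hash (tag): sum = 94+160+92+92+92+92+2+196 = 820 → 03 34.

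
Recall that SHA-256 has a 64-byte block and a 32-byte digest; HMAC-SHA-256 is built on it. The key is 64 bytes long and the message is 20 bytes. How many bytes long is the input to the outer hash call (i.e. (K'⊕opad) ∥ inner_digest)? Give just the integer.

96

Key is 64 ≤ 64 bytes, zero-padded: |K'| = 64.
Outer input = (K'⊕opad) ∥ H(inner) → 64 + 32 = 96 bytes.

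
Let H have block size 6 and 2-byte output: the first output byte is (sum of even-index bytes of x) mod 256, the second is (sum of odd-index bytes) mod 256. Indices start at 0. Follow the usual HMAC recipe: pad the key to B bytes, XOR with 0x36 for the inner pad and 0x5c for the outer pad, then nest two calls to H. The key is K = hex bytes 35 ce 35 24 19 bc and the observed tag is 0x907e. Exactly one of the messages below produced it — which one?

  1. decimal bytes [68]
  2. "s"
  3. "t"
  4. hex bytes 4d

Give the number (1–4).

1

Key hex bytes 35 ce 35 24 19 bc is exactly B = 6 bytes: K' = 35 ce 35 24 19 bc.
K' ⊕ ipad = 03 f8 03 12 2f 8a; K' ⊕ opad = 69 92 69 78 45 e0.
m1: inner = H(03 f8 03 12 2f 8a 44) = 79 94; tag = H(69 92 69 78 45 e0 79 94) = 907e ← matches
m2: inner = H(03 f8 03 12 2f 8a 73) = a8 94; tag = H(69 92 69 78 45 e0 a8 94) = bf7e
m3: inner = H(03 f8 03 12 2f 8a 74) = a9 94; tag = H(69 92 69 78 45 e0 a9 94) = c07e
m4: inner = H(03 f8 03 12 2f 8a 4d) = 82 94; tag = H(69 92 69 78 45 e0 82 94) = 997e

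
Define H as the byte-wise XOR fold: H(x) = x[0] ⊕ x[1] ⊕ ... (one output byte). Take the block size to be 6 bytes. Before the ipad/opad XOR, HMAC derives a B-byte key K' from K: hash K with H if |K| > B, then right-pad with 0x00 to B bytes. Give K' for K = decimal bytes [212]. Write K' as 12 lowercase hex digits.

d40000000000

Key decimal bytes [212] = d4 is 1 byte ≤ B = 6; zero-pad to 6 bytes: K' = d4 00 00 00 00 00.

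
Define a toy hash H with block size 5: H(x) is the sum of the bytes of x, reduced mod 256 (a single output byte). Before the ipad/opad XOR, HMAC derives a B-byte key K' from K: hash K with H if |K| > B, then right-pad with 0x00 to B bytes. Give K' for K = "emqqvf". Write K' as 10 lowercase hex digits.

9000000000

|K| = 6 > B = 5, so first hash the key.
H(K): sum = 101+109+113+113+118+102 = 656; mod 256 = 144 → 90.
Zero-pad H(K) = 90 to 5 bytes: K' = 90 00 00 00 00.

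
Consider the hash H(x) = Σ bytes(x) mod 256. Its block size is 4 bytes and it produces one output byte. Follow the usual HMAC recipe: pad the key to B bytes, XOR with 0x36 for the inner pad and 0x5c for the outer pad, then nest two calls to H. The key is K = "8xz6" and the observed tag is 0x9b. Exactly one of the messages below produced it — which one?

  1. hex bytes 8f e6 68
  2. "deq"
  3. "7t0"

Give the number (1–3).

3

Key "8xz6" = 38 78 7a 36 is exactly B = 4 bytes: K' = 38 78 7a 36.
K' ⊕ ipad = 0e 4e 4c 00; K' ⊕ opad = 64 24 26 6a.
m1: inner = H(0e 4e 4c 00 8f e6 68) = 85; tag = H(64 24 26 6a 85) = 9d
m2: inner = H(0e 4e 4c 00 64 65 71) = e2; tag = H(64 24 26 6a e2) = fa
m3: inner = H(0e 4e 4c 00 37 74 30) = 83; tag = H(64 24 26 6a 83) = 9b ← matches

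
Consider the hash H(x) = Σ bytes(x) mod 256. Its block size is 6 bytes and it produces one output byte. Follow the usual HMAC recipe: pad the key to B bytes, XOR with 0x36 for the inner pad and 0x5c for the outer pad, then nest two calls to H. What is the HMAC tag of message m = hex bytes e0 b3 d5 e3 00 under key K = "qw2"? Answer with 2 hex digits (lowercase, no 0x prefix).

53

Key "qw2" = 71 77 32 is 3 bytes ≤ B = 6; zero-pad to 6 bytes: K' = 71 77 32 00 00 00.
K' ⊕ ipad = 47 41 04 36 36 36.  K' ⊕ opad = 2d 2b 6e 5c 5c 5c.
Inner input = (K'⊕ipad) ∥ m = 47 41 04 36 36 36 ∥ e0 b3 d5 e3 00.
Inner hash: sum = 71+65+4+54+54+54+224+179+213+227+0 = 1145; mod 256 = 121 → 79.
Outer input = (K'⊕opad) ∥ inner = 2d 2b 6e 5c 5c 5c ∥ 79.
Outer hash (tag): sum = 45+43+110+92+92+92+121 = 595; mod 256 = 83 → 53.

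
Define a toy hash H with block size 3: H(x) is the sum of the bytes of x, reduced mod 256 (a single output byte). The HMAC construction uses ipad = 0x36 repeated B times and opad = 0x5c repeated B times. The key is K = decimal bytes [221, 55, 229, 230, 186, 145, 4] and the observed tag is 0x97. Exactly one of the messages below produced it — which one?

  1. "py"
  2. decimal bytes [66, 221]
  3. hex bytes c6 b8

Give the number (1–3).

Key decimal bytes [221, 55, 229, 230, 186, 145, 4] = dd 37 e5 e6 ba 91 04 is 7 bytes > B = 3, so hash it first: H(key) = 2e, then zero-pad to 3 bytes: K' = 2e 00 00.
K' ⊕ ipad = 18 36 36; K' ⊕ opad = 72 5c 5c.
m1: inner = H(18 36 36 70 79) = 6d; tag = H(72 5c 5c 6d) = 97 ← matches
m2: inner = H(18 36 36 42 dd) = a3; tag = H(72 5c 5c a3) = cd
m3: inner = H(18 36 36 c6 b8) = 02; tag = H(72 5c 5c 02) = 2c

1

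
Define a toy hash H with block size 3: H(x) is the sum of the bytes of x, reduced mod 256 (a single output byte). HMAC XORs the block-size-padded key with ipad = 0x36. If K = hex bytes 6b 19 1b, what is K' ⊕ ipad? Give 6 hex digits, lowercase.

Key hex bytes 6b 19 1b is exactly B = 3 bytes: K' = 6b 19 1b.
XOR each byte with 0x36: 6b⊕36=5d, 19⊕36=2f, 1b⊕36=2d.

5d2f2d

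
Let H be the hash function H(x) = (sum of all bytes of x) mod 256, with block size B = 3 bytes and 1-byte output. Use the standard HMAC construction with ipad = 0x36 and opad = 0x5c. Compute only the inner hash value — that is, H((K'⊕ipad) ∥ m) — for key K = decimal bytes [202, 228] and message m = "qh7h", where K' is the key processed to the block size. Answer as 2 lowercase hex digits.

7c

Key decimal bytes [202, 228] = ca e4 is 2 bytes ≤ B = 3; zero-pad to 3 bytes: K' = ca e4 00.
K' ⊕ ipad = fc d2 36.
Inner input = fc d2 36 ∥ 71 68 37 68.
Inner hash: sum = 252+210+54+113+104+55+104 = 892; mod 256 = 124 → 7c.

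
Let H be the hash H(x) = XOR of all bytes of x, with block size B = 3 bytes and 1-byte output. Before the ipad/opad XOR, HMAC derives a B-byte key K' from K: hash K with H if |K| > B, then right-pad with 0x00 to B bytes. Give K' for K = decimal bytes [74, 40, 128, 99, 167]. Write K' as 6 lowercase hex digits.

|K| = 5 > B = 3, so first hash the key.
H(K): XOR 4a⊕28⊕80⊕63⊕a7 = 26.
Zero-pad H(K) = 26 to 3 bytes: K' = 26 00 00.

260000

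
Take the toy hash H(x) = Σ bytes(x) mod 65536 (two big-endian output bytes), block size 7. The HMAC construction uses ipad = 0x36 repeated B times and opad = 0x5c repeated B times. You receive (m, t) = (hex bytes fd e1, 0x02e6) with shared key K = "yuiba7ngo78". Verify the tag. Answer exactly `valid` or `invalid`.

Key "yuiba7ngo78" = 79 75 69 62 61 37 6e 67 6f 37 38 is 11 bytes > B = 7, so hash it first: H(key) = 04 04, then zero-pad to 7 bytes: K' = 04 04 00 00 00 00 00.
K' ⊕ ipad = 32 32 36 36 36 36 36; K' ⊕ opad = 58 58 5c 5c 5c 5c 5c.
Inner hash: sum = 50+50+54+54+54+54+54+253+225 = 848 → 03 50.
Outer hash (recomputed tag): sum = 88+88+92+92+92+92+92+3+80 = 719 → 02 cf.
Recomputed tag = 02cf; claimed = 02e6 → mismatch.

invalid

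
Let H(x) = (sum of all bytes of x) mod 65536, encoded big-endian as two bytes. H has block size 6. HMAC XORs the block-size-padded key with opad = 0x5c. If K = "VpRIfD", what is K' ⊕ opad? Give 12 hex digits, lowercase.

Key "VpRIfD" = 56 70 52 49 66 44 is exactly B = 6 bytes: K' = 56 70 52 49 66 44.
XOR each byte with 0x5c: 56⊕5c=0a, 70⊕5c=2c, 52⊕5c=0e, 49⊕5c=15, 66⊕5c=3a, 44⊕5c=18.

0a2c0e153a18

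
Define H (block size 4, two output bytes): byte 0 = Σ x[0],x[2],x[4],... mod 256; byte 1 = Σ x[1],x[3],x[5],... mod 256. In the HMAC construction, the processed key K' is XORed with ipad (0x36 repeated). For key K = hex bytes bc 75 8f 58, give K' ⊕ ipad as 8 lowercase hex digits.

8a43b96e

Key hex bytes bc 75 8f 58 is exactly B = 4 bytes: K' = bc 75 8f 58.
XOR each byte with 0x36: bc⊕36=8a, 75⊕36=43, 8f⊕36=b9, 58⊕36=6e.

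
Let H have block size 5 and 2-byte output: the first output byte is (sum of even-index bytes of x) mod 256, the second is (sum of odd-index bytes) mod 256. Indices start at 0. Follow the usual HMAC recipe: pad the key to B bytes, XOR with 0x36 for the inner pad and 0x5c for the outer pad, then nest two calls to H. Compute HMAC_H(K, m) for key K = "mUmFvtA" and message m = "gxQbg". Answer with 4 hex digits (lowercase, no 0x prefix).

Key "mUmFvtA" = 6d 55 6d 46 76 74 41 is 7 bytes > B = 5, so hash it first: H(key) = 91 0f, then zero-pad to 5 bytes: K' = 91 0f 00 00 00.
K' ⊕ ipad = a7 39 36 36 36.  K' ⊕ opad = cd 53 5c 5c 5c.
Inner input = (K'⊕ipad) ∥ m = a7 39 36 36 36 ∥ 67 78 51 62 67.
Inner hash: even-index sum = 493 mod 256 = 237; odd-index sum = 398 mod 256 = 142 → ed 8e.
Outer input = (K'⊕opad) ∥ inner = cd 53 5c 5c 5c ∥ ed 8e.
Outer hash (tag): even-index sum = 531 mod 256 = 19; odd-index sum = 412 mod 256 = 156 → 13 9c.

139c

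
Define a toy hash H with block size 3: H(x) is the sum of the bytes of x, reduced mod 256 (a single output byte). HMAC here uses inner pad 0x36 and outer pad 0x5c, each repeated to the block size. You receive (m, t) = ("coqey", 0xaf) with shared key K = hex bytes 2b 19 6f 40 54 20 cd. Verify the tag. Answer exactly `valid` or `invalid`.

valid

Key hex bytes 2b 19 6f 40 54 20 cd is 7 bytes > B = 3, so hash it first: H(key) = 34, then zero-pad to 3 bytes: K' = 34 00 00.
K' ⊕ ipad = 02 36 36; K' ⊕ opad = 68 5c 5c.
Inner hash: sum = 2+54+54+99+111+113+101+121 = 655; mod 256 = 143 → 8f.
Outer hash (recomputed tag): sum = 104+92+92+143 = 431; mod 256 = 175 → af.
Recomputed tag = af; claimed = af → match.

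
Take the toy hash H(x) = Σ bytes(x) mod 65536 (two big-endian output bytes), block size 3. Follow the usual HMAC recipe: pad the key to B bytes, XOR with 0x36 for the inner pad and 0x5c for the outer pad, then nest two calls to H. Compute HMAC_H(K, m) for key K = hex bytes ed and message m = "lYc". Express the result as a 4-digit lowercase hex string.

01da

Key hex bytes ed is 1 byte ≤ B = 3; zero-pad to 3 bytes: K' = ed 00 00.
K' ⊕ ipad = db 36 36.  K' ⊕ opad = b1 5c 5c.
Inner input = (K'⊕ipad) ∥ m = db 36 36 ∥ 6c 59 63.
Inner hash: sum = 219+54+54+108+89+99 = 623 → 02 6f.
Outer input = (K'⊕opad) ∥ inner = b1 5c 5c ∥ 02 6f.
Outer hash (tag): sum = 177+92+92+2+111 = 474 → 01 da.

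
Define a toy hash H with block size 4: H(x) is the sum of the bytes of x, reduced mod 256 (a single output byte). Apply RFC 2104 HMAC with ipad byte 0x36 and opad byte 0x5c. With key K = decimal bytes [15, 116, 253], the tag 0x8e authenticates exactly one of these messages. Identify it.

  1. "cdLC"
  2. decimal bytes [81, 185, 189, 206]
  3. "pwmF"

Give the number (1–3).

Key decimal bytes [15, 116, 253] = 0f 74 fd is 3 bytes ≤ B = 4; zero-pad to 4 bytes: K' = 0f 74 fd 00.
K' ⊕ ipad = 39 42 cb 36; K' ⊕ opad = 53 28 a1 5c.
m1: inner = H(39 42 cb 36 63 64 4c 43) = d2; tag = H(53 28 a1 5c d2) = 4a
m2: inner = H(39 42 cb 36 51 b9 bd ce) = 11; tag = H(53 28 a1 5c 11) = 89
m3: inner = H(39 42 cb 36 70 77 6d 46) = 16; tag = H(53 28 a1 5c 16) = 8e ← matches

3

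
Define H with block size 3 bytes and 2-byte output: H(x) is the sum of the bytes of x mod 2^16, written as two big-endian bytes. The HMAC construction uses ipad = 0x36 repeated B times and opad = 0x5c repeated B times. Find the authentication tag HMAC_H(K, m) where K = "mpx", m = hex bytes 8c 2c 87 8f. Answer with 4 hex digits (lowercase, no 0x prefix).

Key "mpx" = 6d 70 78 is exactly B = 3 bytes: K' = 6d 70 78.
K' ⊕ ipad = 5b 46 4e.  K' ⊕ opad = 31 2c 24.
Inner input = (K'⊕ipad) ∥ m = 5b 46 4e ∥ 8c 2c 87 8f.
Inner hash: sum = 91+70+78+140+44+135+143 = 701 → 02 bd.
Outer input = (K'⊕opad) ∥ inner = 31 2c 24 ∥ 02 bd.
Outer hash (tag): sum = 49+44+36+2+189 = 320 → 01 40.

0140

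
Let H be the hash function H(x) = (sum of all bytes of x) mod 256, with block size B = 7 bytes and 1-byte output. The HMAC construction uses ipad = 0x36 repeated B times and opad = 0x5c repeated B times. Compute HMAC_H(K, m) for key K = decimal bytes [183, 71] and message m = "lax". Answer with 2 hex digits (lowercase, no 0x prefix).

Key decimal bytes [183, 71] = b7 47 is 2 bytes ≤ B = 7; zero-pad to 7 bytes: K' = b7 47 00 00 00 00 00.
K' ⊕ ipad = 81 71 36 36 36 36 36.  K' ⊕ opad = eb 1b 5c 5c 5c 5c 5c.
Inner input = (K'⊕ipad) ∥ m = 81 71 36 36 36 36 36 ∥ 6c 61 78.
Inner hash: sum = 129+113+54+54+54+54+54+108+97+120 = 837; mod 256 = 69 → 45.
Outer input = (K'⊕opad) ∥ inner = eb 1b 5c 5c 5c 5c 5c ∥ 45.
Outer hash (tag): sum = 235+27+92+92+92+92+92+69 = 791; mod 256 = 23 → 17.

17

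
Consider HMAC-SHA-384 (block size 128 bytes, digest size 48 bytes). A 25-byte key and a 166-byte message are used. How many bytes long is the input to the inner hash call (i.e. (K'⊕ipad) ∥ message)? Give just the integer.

294

Key is 25 ≤ 128 bytes, zero-padded: |K'| = 128.
Inner input = (K'⊕ipad) ∥ m → 128 + 166 = 294 bytes.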